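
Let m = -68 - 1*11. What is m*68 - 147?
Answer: -5519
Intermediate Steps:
m = -79 (m = -68 - 11 = -79)
m*68 - 147 = -79*68 - 147 = -5372 - 147 = -5519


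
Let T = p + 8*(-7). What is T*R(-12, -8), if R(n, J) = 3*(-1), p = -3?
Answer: 177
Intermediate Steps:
R(n, J) = -3
T = -59 (T = -3 + 8*(-7) = -3 - 56 = -59)
T*R(-12, -8) = -59*(-3) = 177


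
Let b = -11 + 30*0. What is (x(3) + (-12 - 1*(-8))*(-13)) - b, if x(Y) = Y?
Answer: 66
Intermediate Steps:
b = -11 (b = -11 + 0 = -11)
(x(3) + (-12 - 1*(-8))*(-13)) - b = (3 + (-12 - 1*(-8))*(-13)) - 1*(-11) = (3 + (-12 + 8)*(-13)) + 11 = (3 - 4*(-13)) + 11 = (3 + 52) + 11 = 55 + 11 = 66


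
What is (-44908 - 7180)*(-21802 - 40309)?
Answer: 3235237768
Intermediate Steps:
(-44908 - 7180)*(-21802 - 40309) = -52088*(-62111) = 3235237768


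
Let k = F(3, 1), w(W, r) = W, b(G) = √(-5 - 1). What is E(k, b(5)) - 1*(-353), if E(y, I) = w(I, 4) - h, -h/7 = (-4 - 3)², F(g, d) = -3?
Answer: 696 + I*√6 ≈ 696.0 + 2.4495*I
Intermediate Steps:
b(G) = I*√6 (b(G) = √(-6) = I*√6)
h = -343 (h = -7*(-4 - 3)² = -7*(-7)² = -7*49 = -343)
k = -3
E(y, I) = 343 + I (E(y, I) = I - 1*(-343) = I + 343 = 343 + I)
E(k, b(5)) - 1*(-353) = (343 + I*√6) - 1*(-353) = (343 + I*√6) + 353 = 696 + I*√6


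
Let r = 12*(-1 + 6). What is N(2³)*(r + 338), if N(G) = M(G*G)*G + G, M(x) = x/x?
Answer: 6368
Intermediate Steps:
r = 60 (r = 12*5 = 60)
M(x) = 1
N(G) = 2*G (N(G) = 1*G + G = G + G = 2*G)
N(2³)*(r + 338) = (2*2³)*(60 + 338) = (2*8)*398 = 16*398 = 6368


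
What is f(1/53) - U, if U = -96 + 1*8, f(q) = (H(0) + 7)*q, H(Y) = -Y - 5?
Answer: 4666/53 ≈ 88.038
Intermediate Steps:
H(Y) = -5 - Y
f(q) = 2*q (f(q) = ((-5 - 1*0) + 7)*q = ((-5 + 0) + 7)*q = (-5 + 7)*q = 2*q)
U = -88 (U = -96 + 8 = -88)
f(1/53) - U = 2/53 - 1*(-88) = 2*(1/53) + 88 = 2/53 + 88 = 4666/53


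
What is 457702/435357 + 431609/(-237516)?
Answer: -26397483727/34468084404 ≈ -0.76585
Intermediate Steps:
457702/435357 + 431609/(-237516) = 457702*(1/435357) + 431609*(-1/237516) = 457702/435357 - 431609/237516 = -26397483727/34468084404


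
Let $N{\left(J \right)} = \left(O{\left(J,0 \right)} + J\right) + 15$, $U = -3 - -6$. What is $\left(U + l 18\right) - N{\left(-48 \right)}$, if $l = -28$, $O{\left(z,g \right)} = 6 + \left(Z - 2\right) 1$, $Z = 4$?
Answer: $-476$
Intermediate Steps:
$U = 3$ ($U = -3 + 6 = 3$)
$O{\left(z,g \right)} = 8$ ($O{\left(z,g \right)} = 6 + \left(4 - 2\right) 1 = 6 + 2 \cdot 1 = 6 + 2 = 8$)
$N{\left(J \right)} = 23 + J$ ($N{\left(J \right)} = \left(8 + J\right) + 15 = 23 + J$)
$\left(U + l 18\right) - N{\left(-48 \right)} = \left(3 - 504\right) - \left(23 - 48\right) = \left(3 - 504\right) - -25 = -501 + 25 = -476$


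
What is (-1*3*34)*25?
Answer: -2550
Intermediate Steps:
(-1*3*34)*25 = -3*34*25 = -102*25 = -2550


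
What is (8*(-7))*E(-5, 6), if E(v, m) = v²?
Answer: -1400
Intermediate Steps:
(8*(-7))*E(-5, 6) = (8*(-7))*(-5)² = -56*25 = -1400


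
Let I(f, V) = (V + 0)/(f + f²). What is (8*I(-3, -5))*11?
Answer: -220/3 ≈ -73.333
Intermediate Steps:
I(f, V) = V/(f + f²)
(8*I(-3, -5))*11 = (8*(-5/(-3*(1 - 3))))*11 = (8*(-5*(-⅓)/(-2)))*11 = (8*(-5*(-⅓)*(-½)))*11 = (8*(-⅚))*11 = -20/3*11 = -220/3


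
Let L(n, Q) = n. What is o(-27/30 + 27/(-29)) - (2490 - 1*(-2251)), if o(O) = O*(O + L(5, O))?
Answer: -399206089/84100 ≈ -4746.8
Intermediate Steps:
o(O) = O*(5 + O) (o(O) = O*(O + 5) = O*(5 + O))
o(-27/30 + 27/(-29)) - (2490 - 1*(-2251)) = (-27/30 + 27/(-29))*(5 + (-27/30 + 27/(-29))) - (2490 - 1*(-2251)) = (-27*1/30 + 27*(-1/29))*(5 + (-27*1/30 + 27*(-1/29))) - (2490 + 2251) = (-9/10 - 27/29)*(5 + (-9/10 - 27/29)) - 1*4741 = -531*(5 - 531/290)/290 - 4741 = -531/290*919/290 - 4741 = -487989/84100 - 4741 = -399206089/84100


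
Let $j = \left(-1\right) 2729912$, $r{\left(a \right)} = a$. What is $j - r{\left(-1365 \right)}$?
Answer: $-2728547$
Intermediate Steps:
$j = -2729912$
$j - r{\left(-1365 \right)} = -2729912 - -1365 = -2729912 + 1365 = -2728547$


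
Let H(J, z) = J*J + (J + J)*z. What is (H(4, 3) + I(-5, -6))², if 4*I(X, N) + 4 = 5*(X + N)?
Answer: 10201/16 ≈ 637.56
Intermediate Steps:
I(X, N) = -1 + 5*N/4 + 5*X/4 (I(X, N) = -1 + (5*(X + N))/4 = -1 + (5*(N + X))/4 = -1 + (5*N + 5*X)/4 = -1 + (5*N/4 + 5*X/4) = -1 + 5*N/4 + 5*X/4)
H(J, z) = J² + 2*J*z (H(J, z) = J² + (2*J)*z = J² + 2*J*z)
(H(4, 3) + I(-5, -6))² = (4*(4 + 2*3) + (-1 + (5/4)*(-6) + (5/4)*(-5)))² = (4*(4 + 6) + (-1 - 15/2 - 25/4))² = (4*10 - 59/4)² = (40 - 59/4)² = (101/4)² = 10201/16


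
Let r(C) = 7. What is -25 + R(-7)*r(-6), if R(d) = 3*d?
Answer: -172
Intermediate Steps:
-25 + R(-7)*r(-6) = -25 + (3*(-7))*7 = -25 - 21*7 = -25 - 147 = -172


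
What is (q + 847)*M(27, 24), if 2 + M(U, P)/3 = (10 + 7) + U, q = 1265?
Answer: 266112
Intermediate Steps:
M(U, P) = 45 + 3*U (M(U, P) = -6 + 3*((10 + 7) + U) = -6 + 3*(17 + U) = -6 + (51 + 3*U) = 45 + 3*U)
(q + 847)*M(27, 24) = (1265 + 847)*(45 + 3*27) = 2112*(45 + 81) = 2112*126 = 266112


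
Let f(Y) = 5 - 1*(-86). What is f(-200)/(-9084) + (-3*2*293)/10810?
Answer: -8476691/49099020 ≈ -0.17264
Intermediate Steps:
f(Y) = 91 (f(Y) = 5 + 86 = 91)
f(-200)/(-9084) + (-3*2*293)/10810 = 91/(-9084) + (-3*2*293)/10810 = 91*(-1/9084) - 6*293*(1/10810) = -91/9084 - 1758*1/10810 = -91/9084 - 879/5405 = -8476691/49099020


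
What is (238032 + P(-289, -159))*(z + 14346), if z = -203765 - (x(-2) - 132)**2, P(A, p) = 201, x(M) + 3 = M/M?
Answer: -49403568375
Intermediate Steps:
x(M) = -2 (x(M) = -3 + M/M = -3 + 1 = -2)
z = -221721 (z = -203765 - (-2 - 132)**2 = -203765 - 1*(-134)**2 = -203765 - 1*17956 = -203765 - 17956 = -221721)
(238032 + P(-289, -159))*(z + 14346) = (238032 + 201)*(-221721 + 14346) = 238233*(-207375) = -49403568375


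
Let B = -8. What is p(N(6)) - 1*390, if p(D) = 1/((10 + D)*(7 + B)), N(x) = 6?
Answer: -6241/16 ≈ -390.06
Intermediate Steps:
p(D) = 1/(-10 - D) (p(D) = 1/((10 + D)*(7 - 8)) = 1/((10 + D)*(-1)) = 1/(-10 - D))
p(N(6)) - 1*390 = -1/(10 + 6) - 1*390 = -1/16 - 390 = -6241/16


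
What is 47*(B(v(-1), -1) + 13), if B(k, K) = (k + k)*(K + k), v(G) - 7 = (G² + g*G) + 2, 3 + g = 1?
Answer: 13019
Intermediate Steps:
g = -2 (g = -3 + 1 = -2)
v(G) = 9 + G² - 2*G (v(G) = 7 + ((G² - 2*G) + 2) = 7 + (2 + G² - 2*G) = 9 + G² - 2*G)
B(k, K) = 2*k*(K + k) (B(k, K) = (2*k)*(K + k) = 2*k*(K + k))
47*(B(v(-1), -1) + 13) = 47*(2*(9 + (-1)² - 2*(-1))*(-1 + (9 + (-1)² - 2*(-1))) + 13) = 47*(2*(9 + 1 + 2)*(-1 + (9 + 1 + 2)) + 13) = 47*(2*12*(-1 + 12) + 13) = 47*(2*12*11 + 13) = 47*(264 + 13) = 47*277 = 13019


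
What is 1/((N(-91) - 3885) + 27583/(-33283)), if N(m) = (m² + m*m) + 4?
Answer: 33283/422034140 ≈ 7.8863e-5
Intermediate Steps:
N(m) = 4 + 2*m² (N(m) = (m² + m²) + 4 = 2*m² + 4 = 4 + 2*m²)
1/((N(-91) - 3885) + 27583/(-33283)) = 1/(((4 + 2*(-91)²) - 3885) + 27583/(-33283)) = 1/(((4 + 2*8281) - 3885) + 27583*(-1/33283)) = 1/(((4 + 16562) - 3885) - 27583/33283) = 1/((16566 - 3885) - 27583/33283) = 1/(12681 - 27583/33283) = 1/(422034140/33283) = 33283/422034140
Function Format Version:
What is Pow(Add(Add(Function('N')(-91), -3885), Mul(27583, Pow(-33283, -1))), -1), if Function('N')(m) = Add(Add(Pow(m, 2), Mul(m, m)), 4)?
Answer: Rational(33283, 422034140) ≈ 7.8863e-5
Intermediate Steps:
Function('N')(m) = Add(4, Mul(2, Pow(m, 2))) (Function('N')(m) = Add(Add(Pow(m, 2), Pow(m, 2)), 4) = Add(Mul(2, Pow(m, 2)), 4) = Add(4, Mul(2, Pow(m, 2))))
Pow(Add(Add(Function('N')(-91), -3885), Mul(27583, Pow(-33283, -1))), -1) = Pow(Add(Add(Add(4, Mul(2, Pow(-91, 2))), -3885), Mul(27583, Pow(-33283, -1))), -1) = Pow(Add(Add(Add(4, Mul(2, 8281)), -3885), Mul(27583, Rational(-1, 33283))), -1) = Pow(Add(Add(Add(4, 16562), -3885), Rational(-27583, 33283)), -1) = Pow(Add(Add(16566, -3885), Rational(-27583, 33283)), -1) = Pow(Add(12681, Rational(-27583, 33283)), -1) = Pow(Rational(422034140, 33283), -1) = Rational(33283, 422034140)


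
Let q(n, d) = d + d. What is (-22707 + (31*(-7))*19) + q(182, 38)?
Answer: -26754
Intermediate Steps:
q(n, d) = 2*d
(-22707 + (31*(-7))*19) + q(182, 38) = (-22707 + (31*(-7))*19) + 2*38 = (-22707 - 217*19) + 76 = (-22707 - 4123) + 76 = -26830 + 76 = -26754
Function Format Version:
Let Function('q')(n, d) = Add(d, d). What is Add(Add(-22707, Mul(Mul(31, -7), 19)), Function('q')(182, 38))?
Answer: -26754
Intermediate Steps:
Function('q')(n, d) = Mul(2, d)
Add(Add(-22707, Mul(Mul(31, -7), 19)), Function('q')(182, 38)) = Add(Add(-22707, Mul(Mul(31, -7), 19)), Mul(2, 38)) = Add(Add(-22707, Mul(-217, 19)), 76) = Add(Add(-22707, -4123), 76) = Add(-26830, 76) = -26754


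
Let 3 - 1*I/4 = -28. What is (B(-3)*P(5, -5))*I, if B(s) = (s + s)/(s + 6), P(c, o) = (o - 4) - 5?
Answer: 3472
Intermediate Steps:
P(c, o) = -9 + o (P(c, o) = (-4 + o) - 5 = -9 + o)
I = 124 (I = 12 - 4*(-28) = 12 + 112 = 124)
B(s) = 2*s/(6 + s) (B(s) = (2*s)/(6 + s) = 2*s/(6 + s))
(B(-3)*P(5, -5))*I = ((2*(-3)/(6 - 3))*(-9 - 5))*124 = ((2*(-3)/3)*(-14))*124 = ((2*(-3)*(⅓))*(-14))*124 = -2*(-14)*124 = 28*124 = 3472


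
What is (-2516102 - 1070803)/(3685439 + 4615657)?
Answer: -398545/922344 ≈ -0.43210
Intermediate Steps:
(-2516102 - 1070803)/(3685439 + 4615657) = -3586905/8301096 = -3586905*1/8301096 = -398545/922344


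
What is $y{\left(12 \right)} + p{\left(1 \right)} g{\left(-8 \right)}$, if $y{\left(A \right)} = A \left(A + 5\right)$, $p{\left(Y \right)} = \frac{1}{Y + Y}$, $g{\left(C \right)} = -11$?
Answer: $\frac{397}{2} \approx 198.5$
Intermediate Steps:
$p{\left(Y \right)} = \frac{1}{2 Y}$
$y{\left(A \right)} = A \left(5 + A\right)$
$y{\left(12 \right)} + p{\left(1 \right)} g{\left(-8 \right)} = 12 \left(5 + 12\right) + \frac{1}{2 \cdot 1} \left(-11\right) = 12 \cdot 17 + \frac{1}{2} \cdot 1 \left(-11\right) = 204 + \frac{1}{2} \left(-11\right) = 204 - \frac{11}{2} = \frac{397}{2}$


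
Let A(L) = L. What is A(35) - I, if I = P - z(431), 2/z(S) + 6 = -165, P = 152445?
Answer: -26062112/171 ≈ -1.5241e+5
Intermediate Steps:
z(S) = -2/171 (z(S) = 2/(-6 - 165) = 2/(-171) = 2*(-1/171) = -2/171)
I = 26068097/171 (I = 152445 - 1*(-2/171) = 152445 + 2/171 = 26068097/171 ≈ 1.5245e+5)
A(35) - I = 35 - 1*26068097/171 = 35 - 26068097/171 = -26062112/171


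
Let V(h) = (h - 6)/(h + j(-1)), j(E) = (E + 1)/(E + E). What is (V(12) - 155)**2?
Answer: 95481/4 ≈ 23870.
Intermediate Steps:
j(E) = (1 + E)/(2*E) (j(E) = (1 + E)/((2*E)) = (1 + E)*(1/(2*E)) = (1 + E)/(2*E))
V(h) = (-6 + h)/h (V(h) = (h - 6)/(h + (1/2)*(1 - 1)/(-1)) = (-6 + h)/(h + (1/2)*(-1)*0) = (-6 + h)/(h + 0) = (-6 + h)/h)
(V(12) - 155)**2 = ((-6 + 12)/12 - 155)**2 = ((1/12)*6 - 155)**2 = (1/2 - 155)**2 = (-309/2)**2 = 95481/4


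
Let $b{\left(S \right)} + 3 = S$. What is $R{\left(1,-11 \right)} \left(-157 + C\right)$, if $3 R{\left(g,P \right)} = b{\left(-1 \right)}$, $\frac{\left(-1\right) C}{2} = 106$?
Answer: $492$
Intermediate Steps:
$C = -212$ ($C = \left(-2\right) 106 = -212$)
$b{\left(S \right)} = -3 + S$
$R{\left(g,P \right)} = - \frac{4}{3}$ ($R{\left(g,P \right)} = \frac{-3 - 1}{3} = \frac{1}{3} \left(-4\right) = - \frac{4}{3}$)
$R{\left(1,-11 \right)} \left(-157 + C\right) = - \frac{4 \left(-157 - 212\right)}{3} = \left(- \frac{4}{3}\right) \left(-369\right) = 492$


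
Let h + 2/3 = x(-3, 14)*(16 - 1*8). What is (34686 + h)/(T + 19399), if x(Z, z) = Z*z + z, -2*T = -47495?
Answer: 206768/258879 ≈ 0.79871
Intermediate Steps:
T = 47495/2 (T = -½*(-47495) = 47495/2 ≈ 23748.)
x(Z, z) = z + Z*z
h = -674/3 (h = -⅔ + (14*(1 - 3))*(16 - 1*8) = -⅔ + (14*(-2))*(16 - 8) = -⅔ - 28*8 = -⅔ - 224 = -674/3 ≈ -224.67)
(34686 + h)/(T + 19399) = (34686 - 674/3)/(47495/2 + 19399) = 103384/(3*(86293/2)) = (103384/3)*(2/86293) = 206768/258879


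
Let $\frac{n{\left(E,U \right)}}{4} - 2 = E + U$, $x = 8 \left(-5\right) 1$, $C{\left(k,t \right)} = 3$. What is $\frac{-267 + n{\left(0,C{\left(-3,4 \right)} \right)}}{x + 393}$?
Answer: $- \frac{247}{353} \approx -0.69972$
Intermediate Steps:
$x = -40$ ($x = \left(-40\right) 1 = -40$)
$n{\left(E,U \right)} = 8 + 4 E + 4 U$ ($n{\left(E,U \right)} = 8 + 4 \left(E + U\right) = 8 + \left(4 E + 4 U\right) = 8 + 4 E + 4 U$)
$\frac{-267 + n{\left(0,C{\left(-3,4 \right)} \right)}}{x + 393} = \frac{-267 + \left(8 + 4 \cdot 0 + 4 \cdot 3\right)}{-40 + 393} = \frac{-267 + \left(8 + 0 + 12\right)}{353} = \left(-267 + 20\right) \frac{1}{353} = \left(-247\right) \frac{1}{353} = - \frac{247}{353}$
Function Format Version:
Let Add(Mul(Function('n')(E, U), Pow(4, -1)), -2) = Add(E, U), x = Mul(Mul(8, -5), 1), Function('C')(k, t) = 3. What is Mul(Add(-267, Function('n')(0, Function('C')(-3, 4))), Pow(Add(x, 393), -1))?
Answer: Rational(-247, 353) ≈ -0.69972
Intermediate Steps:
x = -40 (x = Mul(-40, 1) = -40)
Function('n')(E, U) = Add(8, Mul(4, E), Mul(4, U)) (Function('n')(E, U) = Add(8, Mul(4, Add(E, U))) = Add(8, Add(Mul(4, E), Mul(4, U))) = Add(8, Mul(4, E), Mul(4, U)))
Mul(Add(-267, Function('n')(0, Function('C')(-3, 4))), Pow(Add(x, 393), -1)) = Mul(Add(-267, Add(8, Mul(4, 0), Mul(4, 3))), Pow(Add(-40, 393), -1)) = Mul(Add(-267, Add(8, 0, 12)), Pow(353, -1)) = Mul(Add(-267, 20), Rational(1, 353)) = Mul(-247, Rational(1, 353)) = Rational(-247, 353)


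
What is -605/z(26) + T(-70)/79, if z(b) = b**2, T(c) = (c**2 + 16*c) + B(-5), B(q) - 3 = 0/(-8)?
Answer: 2509513/53404 ≈ 46.991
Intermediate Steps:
B(q) = 3 (B(q) = 3 + 0/(-8) = 3 + 0*(-1/8) = 3 + 0 = 3)
T(c) = 3 + c**2 + 16*c (T(c) = (c**2 + 16*c) + 3 = 3 + c**2 + 16*c)
-605/z(26) + T(-70)/79 = -605/(26**2) + (3 + (-70)**2 + 16*(-70))/79 = -605/676 + (3 + 4900 - 1120)*(1/79) = -605*1/676 + 3783*(1/79) = -605/676 + 3783/79 = 2509513/53404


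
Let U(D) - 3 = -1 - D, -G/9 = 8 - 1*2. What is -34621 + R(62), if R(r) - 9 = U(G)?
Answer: -34556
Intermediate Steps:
G = -54 (G = -9*(8 - 1*2) = -9*(8 - 2) = -9*6 = -54)
U(D) = 2 - D (U(D) = 3 + (-1 - D) = 2 - D)
R(r) = 65 (R(r) = 9 + (2 - 1*(-54)) = 9 + (2 + 54) = 9 + 56 = 65)
-34621 + R(62) = -34621 + 65 = -34556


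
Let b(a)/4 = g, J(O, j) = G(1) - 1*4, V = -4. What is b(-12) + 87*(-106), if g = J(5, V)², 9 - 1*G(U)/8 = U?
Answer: 5178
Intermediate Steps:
G(U) = 72 - 8*U
J(O, j) = 60 (J(O, j) = (72 - 8*1) - 1*4 = (72 - 8) - 4 = 64 - 4 = 60)
g = 3600 (g = 60² = 3600)
b(a) = 14400 (b(a) = 4*3600 = 14400)
b(-12) + 87*(-106) = 14400 + 87*(-106) = 14400 - 9222 = 5178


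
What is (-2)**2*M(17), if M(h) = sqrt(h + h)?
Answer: 4*sqrt(34) ≈ 23.324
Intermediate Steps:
M(h) = sqrt(2)*sqrt(h) (M(h) = sqrt(2*h) = sqrt(2)*sqrt(h))
(-2)**2*M(17) = (-2)**2*(sqrt(2)*sqrt(17)) = 4*sqrt(34)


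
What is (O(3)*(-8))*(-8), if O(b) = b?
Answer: 192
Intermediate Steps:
(O(3)*(-8))*(-8) = (3*(-8))*(-8) = -24*(-8) = 192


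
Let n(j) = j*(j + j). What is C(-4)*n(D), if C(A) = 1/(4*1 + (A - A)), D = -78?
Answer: 3042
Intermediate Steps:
C(A) = ¼ (C(A) = 1/(4 + 0) = 1/4 = ¼)
n(j) = 2*j² (n(j) = j*(2*j) = 2*j²)
C(-4)*n(D) = (2*(-78)²)/4 = (2*6084)/4 = (¼)*12168 = 3042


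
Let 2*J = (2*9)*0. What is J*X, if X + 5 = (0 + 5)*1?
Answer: 0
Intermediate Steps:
X = 0 (X = -5 + (0 + 5)*1 = -5 + 5*1 = -5 + 5 = 0)
J = 0 (J = ((2*9)*0)/2 = (18*0)/2 = (1/2)*0 = 0)
J*X = 0*0 = 0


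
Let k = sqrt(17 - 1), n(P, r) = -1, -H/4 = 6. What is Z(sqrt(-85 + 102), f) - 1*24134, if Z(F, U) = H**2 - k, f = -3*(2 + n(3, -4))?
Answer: -23562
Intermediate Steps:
H = -24 (H = -4*6 = -24)
k = 4 (k = sqrt(16) = 4)
f = -3 (f = -3*(2 - 1) = -3*1 = -3)
Z(F, U) = 572 (Z(F, U) = (-24)**2 - 1*4 = 576 - 4 = 572)
Z(sqrt(-85 + 102), f) - 1*24134 = 572 - 1*24134 = 572 - 24134 = -23562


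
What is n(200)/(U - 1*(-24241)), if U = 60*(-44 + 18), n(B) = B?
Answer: 200/22681 ≈ 0.0088180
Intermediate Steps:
U = -1560 (U = 60*(-26) = -1560)
n(200)/(U - 1*(-24241)) = 200/(-1560 - 1*(-24241)) = 200/(-1560 + 24241) = 200/22681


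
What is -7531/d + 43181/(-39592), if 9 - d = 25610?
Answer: -807309429/1013594792 ≈ -0.79648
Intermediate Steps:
d = -25601 (d = 9 - 1*25610 = 9 - 25610 = -25601)
-7531/d + 43181/(-39592) = -7531/(-25601) + 43181/(-39592) = -7531*(-1/25601) + 43181*(-1/39592) = 7531/25601 - 43181/39592 = -807309429/1013594792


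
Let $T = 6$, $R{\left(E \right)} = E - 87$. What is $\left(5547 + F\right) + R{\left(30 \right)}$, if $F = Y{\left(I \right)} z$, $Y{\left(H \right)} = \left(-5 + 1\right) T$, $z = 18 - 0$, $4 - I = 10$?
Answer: $5058$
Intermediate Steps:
$R{\left(E \right)} = -87 + E$ ($R{\left(E \right)} = E - 87 = -87 + E$)
$I = -6$ ($I = 4 - 10 = -6$)
$z = 18$ ($z = 18 + 0 = 18$)
$Y{\left(H \right)} = -24$ ($Y{\left(H \right)} = \left(-5 + 1\right) 6 = \left(-4\right) 6 = -24$)
$F = -432$ ($F = \left(-24\right) 18 = -432$)
$\left(5547 + F\right) + R{\left(30 \right)} = \left(5547 - 432\right) + \left(-87 + 30\right) = 5115 - 57 = 5058$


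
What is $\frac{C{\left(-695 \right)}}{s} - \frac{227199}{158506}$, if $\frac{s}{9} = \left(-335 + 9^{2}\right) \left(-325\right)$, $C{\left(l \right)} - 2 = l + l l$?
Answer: $- \frac{46172490529}{58881016350} \approx -0.78417$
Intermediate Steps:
$C{\left(l \right)} = 2 + l + l^{2}$ ($C{\left(l \right)} = 2 + \left(l + l l\right) = 2 + \left(l + l^{2}\right) = 2 + l + l^{2}$)
$s = 742950$ ($s = 9 \left(-335 + 9^{2}\right) \left(-325\right) = 9 \left(-335 + 81\right) \left(-325\right) = 9 \left(\left(-254\right) \left(-325\right)\right) = 9 \cdot 82550 = 742950$)
$\frac{C{\left(-695 \right)}}{s} - \frac{227199}{158506} = \frac{2 - 695 + \left(-695\right)^{2}}{742950} - \frac{227199}{158506} = \left(2 - 695 + 483025\right) \frac{1}{742950} - \frac{227199}{158506} = 482332 \cdot \frac{1}{742950} - \frac{227199}{158506} = \frac{241166}{371475} - \frac{227199}{158506} = - \frac{46172490529}{58881016350}$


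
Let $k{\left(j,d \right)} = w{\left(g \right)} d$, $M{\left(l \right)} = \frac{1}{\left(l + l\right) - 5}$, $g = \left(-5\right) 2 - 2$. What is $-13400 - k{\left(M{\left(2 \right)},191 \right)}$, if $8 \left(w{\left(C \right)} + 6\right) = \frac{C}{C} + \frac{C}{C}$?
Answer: $- \frac{49207}{4} \approx -12302.0$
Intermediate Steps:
$g = -12$ ($g = -10 - 2 = -12$)
$w{\left(C \right)} = - \frac{23}{4}$ ($w{\left(C \right)} = -6 + \frac{\frac{C}{C} + \frac{C}{C}}{8} = -6 + \frac{1 + 1}{8} = -6 + \frac{1}{8} \cdot 2 = -6 + \frac{1}{4} = - \frac{23}{4}$)
$M{\left(l \right)} = \frac{1}{-5 + 2 l}$ ($M{\left(l \right)} = \frac{1}{2 l - 5} = \frac{1}{-5 + 2 l}$)
$k{\left(j,d \right)} = - \frac{23 d}{4}$
$-13400 - k{\left(M{\left(2 \right)},191 \right)} = -13400 - \left(- \frac{23}{4}\right) 191 = -13400 - - \frac{4393}{4} = -13400 + \frac{4393}{4} = - \frac{49207}{4}$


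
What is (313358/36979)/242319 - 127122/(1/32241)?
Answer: -36725849593427375644/8960714301 ≈ -4.0985e+9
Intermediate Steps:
(313358/36979)/242319 - 127122/(1/32241) = (313358*(1/36979))*(1/242319) - 127122/1/32241 = (313358/36979)*(1/242319) - 127122*32241 = 313358/8960714301 - 4098540402 = -36725849593427375644/8960714301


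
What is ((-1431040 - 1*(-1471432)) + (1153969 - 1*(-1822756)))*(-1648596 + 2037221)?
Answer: 1172527094125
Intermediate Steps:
((-1431040 - 1*(-1471432)) + (1153969 - 1*(-1822756)))*(-1648596 + 2037221) = ((-1431040 + 1471432) + (1153969 + 1822756))*388625 = (40392 + 2976725)*388625 = 3017117*388625 = 1172527094125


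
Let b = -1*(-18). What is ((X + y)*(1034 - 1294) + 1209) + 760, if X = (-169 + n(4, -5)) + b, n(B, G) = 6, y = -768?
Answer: 239349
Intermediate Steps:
b = 18
X = -145 (X = (-169 + 6) + 18 = -163 + 18 = -145)
((X + y)*(1034 - 1294) + 1209) + 760 = ((-145 - 768)*(1034 - 1294) + 1209) + 760 = (-913*(-260) + 1209) + 760 = (237380 + 1209) + 760 = 238589 + 760 = 239349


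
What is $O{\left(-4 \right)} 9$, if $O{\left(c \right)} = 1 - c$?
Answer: $45$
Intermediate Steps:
$O{\left(-4 \right)} 9 = \left(1 - -4\right) 9 = \left(1 + 4\right) 9 = 5 \cdot 9 = 45$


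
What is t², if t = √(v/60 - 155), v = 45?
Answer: -617/4 ≈ -154.25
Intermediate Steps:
t = I*√617/2 (t = √(45/60 - 155) = √(45*(1/60) - 155) = √(¾ - 155) = √(-617/4) = I*√617/2 ≈ 12.42*I)
t² = (I*√617/2)² = -617/4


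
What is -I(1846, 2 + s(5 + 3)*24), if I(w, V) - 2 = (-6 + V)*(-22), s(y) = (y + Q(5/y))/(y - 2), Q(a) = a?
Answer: 669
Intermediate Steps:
s(y) = (y + 5/y)/(-2 + y) (s(y) = (y + 5/y)/(y - 2) = (y + 5/y)/(-2 + y))
I(w, V) = 134 - 22*V (I(w, V) = 2 + (-6 + V)*(-22) = 2 + (132 - 22*V) = 134 - 22*V)
-I(1846, 2 + s(5 + 3)*24) = -(134 - 22*(2 + ((5 + (5 + 3)²)/((5 + 3)*(-2 + (5 + 3))))*24)) = -(134 - 22*(2 + ((5 + 8²)/(8*(-2 + 8)))*24)) = -(134 - 22*(2 + ((⅛)*(5 + 64)/6)*24)) = -(134 - 22*(2 + ((⅛)*(⅙)*69)*24)) = -(134 - 22*(2 + (23/16)*24)) = -(134 - 22*(2 + 69/2)) = -(134 - 22*73/2) = -(134 - 803) = -1*(-669) = 669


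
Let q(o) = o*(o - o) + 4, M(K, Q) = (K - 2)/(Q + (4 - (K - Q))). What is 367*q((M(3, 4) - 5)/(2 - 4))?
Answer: 1468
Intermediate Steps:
M(K, Q) = (-2 + K)/(4 - K + 2*Q) (M(K, Q) = (-2 + K)/(Q + (4 + (Q - K))) = (-2 + K)/(Q + (4 + Q - K)) = (-2 + K)/(4 - K + 2*Q))
q(o) = 4 (q(o) = o*0 + 4 = 0 + 4 = 4)
367*q((M(3, 4) - 5)/(2 - 4)) = 367*4 = 1468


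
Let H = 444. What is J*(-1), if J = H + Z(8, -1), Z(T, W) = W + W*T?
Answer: -435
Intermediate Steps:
Z(T, W) = W + T*W
J = 435 (J = 444 - (1 + 8) = 444 - 1*9 = 444 - 9 = 435)
J*(-1) = 435*(-1) = -435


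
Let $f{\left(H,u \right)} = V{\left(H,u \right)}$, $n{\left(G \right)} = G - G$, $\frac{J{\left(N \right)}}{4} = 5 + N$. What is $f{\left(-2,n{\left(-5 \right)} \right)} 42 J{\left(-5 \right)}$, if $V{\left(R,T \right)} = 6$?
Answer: $0$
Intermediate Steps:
$J{\left(N \right)} = 20 + 4 N$ ($J{\left(N \right)} = 4 \left(5 + N\right) = 20 + 4 N$)
$n{\left(G \right)} = 0$
$f{\left(H,u \right)} = 6$
$f{\left(-2,n{\left(-5 \right)} \right)} 42 J{\left(-5 \right)} = 6 \cdot 42 \left(20 + 4 \left(-5\right)\right) = 252 \left(20 - 20\right) = 252 \cdot 0 = 0$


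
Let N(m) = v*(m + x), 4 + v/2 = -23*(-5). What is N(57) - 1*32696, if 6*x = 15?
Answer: -19487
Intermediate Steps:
v = 222 (v = -8 + 2*(-23*(-5)) = -8 + 2*115 = -8 + 230 = 222)
x = 5/2 (x = (⅙)*15 = 5/2 ≈ 2.5000)
N(m) = 555 + 222*m (N(m) = 222*(m + 5/2) = 222*(5/2 + m) = 555 + 222*m)
N(57) - 1*32696 = (555 + 222*57) - 1*32696 = (555 + 12654) - 32696 = 13209 - 32696 = -19487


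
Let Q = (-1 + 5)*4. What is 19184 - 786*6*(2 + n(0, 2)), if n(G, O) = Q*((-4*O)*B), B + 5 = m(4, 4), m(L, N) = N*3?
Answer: 4235288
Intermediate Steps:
m(L, N) = 3*N
B = 7 (B = -5 + 3*4 = -5 + 12 = 7)
Q = 16 (Q = 4*4 = 16)
n(G, O) = -448*O (n(G, O) = 16*(-4*O*7) = 16*(-28*O) = -448*O)
19184 - 786*6*(2 + n(0, 2)) = 19184 - 786*6*(2 - 448*2) = 19184 - 786*6*(2 - 896) = 19184 - 786*6*(-894) = 19184 - 786*(-5364) = 19184 - 1*(-4216104) = 19184 + 4216104 = 4235288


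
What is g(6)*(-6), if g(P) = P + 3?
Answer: -54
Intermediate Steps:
g(P) = 3 + P
g(6)*(-6) = (3 + 6)*(-6) = 9*(-6) = -54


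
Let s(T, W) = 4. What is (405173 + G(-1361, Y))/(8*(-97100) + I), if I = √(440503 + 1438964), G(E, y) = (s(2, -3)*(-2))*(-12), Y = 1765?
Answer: -314812959200/603416360533 - 405269*√1879467/603416360533 ≈ -0.52264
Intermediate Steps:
G(E, y) = 96 (G(E, y) = (4*(-2))*(-12) = -8*(-12) = 96)
I = √1879467 ≈ 1370.9
(405173 + G(-1361, Y))/(8*(-97100) + I) = (405173 + 96)/(8*(-97100) + √1879467) = 405269/(-776800 + √1879467)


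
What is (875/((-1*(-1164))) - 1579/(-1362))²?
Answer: 28330612489/7757381776 ≈ 3.6521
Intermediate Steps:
(875/((-1*(-1164))) - 1579/(-1362))² = (875/1164 - 1579*(-1/1362))² = (875*(1/1164) + 1579/1362)² = (875/1164 + 1579/1362)² = (168317/88076)² = 28330612489/7757381776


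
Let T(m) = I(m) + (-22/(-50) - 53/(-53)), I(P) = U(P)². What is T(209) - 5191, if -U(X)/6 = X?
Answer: 39183161/25 ≈ 1.5673e+6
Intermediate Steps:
U(X) = -6*X
I(P) = 36*P² (I(P) = (-6*P)² = 36*P²)
T(m) = 36/25 + 36*m² (T(m) = 36*m² + (-22/(-50) - 53/(-53)) = 36*m² + (-22*(-1/50) - 53*(-1/53)) = 36*m² + (11/25 + 1) = 36*m² + 36/25 = 36/25 + 36*m²)
T(209) - 5191 = (36/25 + 36*209²) - 5191 = (36/25 + 36*43681) - 5191 = (36/25 + 1572516) - 5191 = 39312936/25 - 5191 = 39183161/25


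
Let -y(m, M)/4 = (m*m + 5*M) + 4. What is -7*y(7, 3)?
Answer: 1904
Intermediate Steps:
y(m, M) = -16 - 20*M - 4*m² (y(m, M) = -4*((m*m + 5*M) + 4) = -4*((m² + 5*M) + 4) = -4*(4 + m² + 5*M) = -16 - 20*M - 4*m²)
-7*y(7, 3) = -7*(-16 - 20*3 - 4*7²) = -7*(-16 - 60 - 4*49) = -7*(-16 - 60 - 196) = -7*(-272) = 1904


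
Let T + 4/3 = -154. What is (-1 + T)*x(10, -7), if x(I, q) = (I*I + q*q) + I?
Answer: -24857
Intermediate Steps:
x(I, q) = I + I² + q² (x(I, q) = (I² + q²) + I = I + I² + q²)
T = -466/3 (T = -4/3 - 154 = -466/3 ≈ -155.33)
(-1 + T)*x(10, -7) = (-1 - 466/3)*(10 + 10² + (-7)²) = -469*(10 + 100 + 49)/3 = -469/3*159 = -24857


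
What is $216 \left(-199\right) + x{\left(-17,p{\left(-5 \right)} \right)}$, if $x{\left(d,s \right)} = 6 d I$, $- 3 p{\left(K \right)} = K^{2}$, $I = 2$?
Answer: $-43188$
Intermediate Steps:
$p{\left(K \right)} = - \frac{K^{2}}{3}$
$x{\left(d,s \right)} = 12 d$ ($x{\left(d,s \right)} = 6 d 2 = 12 d$)
$216 \left(-199\right) + x{\left(-17,p{\left(-5 \right)} \right)} = 216 \left(-199\right) + 12 \left(-17\right) = -42984 - 204 = -43188$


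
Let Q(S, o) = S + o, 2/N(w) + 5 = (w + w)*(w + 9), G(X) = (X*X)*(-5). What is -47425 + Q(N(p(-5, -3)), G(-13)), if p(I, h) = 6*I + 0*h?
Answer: -60578848/1255 ≈ -48270.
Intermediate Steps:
p(I, h) = 6*I (p(I, h) = 6*I + 0 = 6*I)
G(X) = -5*X**2 (G(X) = X**2*(-5) = -5*X**2)
N(w) = 2/(-5 + 2*w*(9 + w)) (N(w) = 2/(-5 + (w + w)*(w + 9)) = 2/(-5 + (2*w)*(9 + w)) = 2/(-5 + 2*w*(9 + w)))
-47425 + Q(N(p(-5, -3)), G(-13)) = -47425 + (2/(-5 + 2*(6*(-5))**2 + 18*(6*(-5))) - 5*(-13)**2) = -47425 + (2/(-5 + 2*(-30)**2 + 18*(-30)) - 5*169) = -47425 + (2/(-5 + 2*900 - 540) - 845) = -47425 + (2/(-5 + 1800 - 540) - 845) = -47425 + (2/1255 - 845) = -47425 - 1060473/1255 = -60578848/1255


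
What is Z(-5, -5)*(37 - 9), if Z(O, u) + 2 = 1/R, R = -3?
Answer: -196/3 ≈ -65.333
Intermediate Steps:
Z(O, u) = -7/3 (Z(O, u) = -2 + 1/(-3) = -2 - ⅓ = -7/3)
Z(-5, -5)*(37 - 9) = -7*(37 - 9)/3 = -7/3*28 = -196/3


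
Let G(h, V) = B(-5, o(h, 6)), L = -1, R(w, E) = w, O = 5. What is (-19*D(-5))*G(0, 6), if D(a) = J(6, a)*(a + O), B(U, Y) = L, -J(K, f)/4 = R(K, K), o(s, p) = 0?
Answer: 0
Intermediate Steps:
J(K, f) = -4*K
B(U, Y) = -1
G(h, V) = -1
D(a) = -120 - 24*a (D(a) = (-4*6)*(a + 5) = -24*(5 + a) = -120 - 24*a)
(-19*D(-5))*G(0, 6) = -19*(-120 - 24*(-5))*(-1) = -19*(-120 + 120)*(-1) = -19*0*(-1) = 0*(-1) = 0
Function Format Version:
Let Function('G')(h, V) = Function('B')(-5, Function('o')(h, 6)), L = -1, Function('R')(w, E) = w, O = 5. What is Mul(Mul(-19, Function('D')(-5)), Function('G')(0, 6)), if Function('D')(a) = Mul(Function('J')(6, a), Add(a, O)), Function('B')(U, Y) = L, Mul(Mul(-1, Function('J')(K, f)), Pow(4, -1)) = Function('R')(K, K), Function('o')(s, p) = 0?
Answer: 0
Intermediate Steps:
Function('J')(K, f) = Mul(-4, K)
Function('B')(U, Y) = -1
Function('G')(h, V) = -1
Function('D')(a) = Add(-120, Mul(-24, a)) (Function('D')(a) = Mul(Mul(-4, 6), Add(a, 5)) = Mul(-24, Add(5, a)) = Add(-120, Mul(-24, a)))
Mul(Mul(-19, Function('D')(-5)), Function('G')(0, 6)) = Mul(Mul(-19, Add(-120, Mul(-24, -5))), -1) = Mul(Mul(-19, Add(-120, 120)), -1) = Mul(Mul(-19, 0), -1) = Mul(0, -1) = 0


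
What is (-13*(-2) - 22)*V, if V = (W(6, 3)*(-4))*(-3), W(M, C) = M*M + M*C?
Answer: 2592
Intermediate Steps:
W(M, C) = M**2 + C*M
V = 648 (V = ((6*(3 + 6))*(-4))*(-3) = ((6*9)*(-4))*(-3) = (54*(-4))*(-3) = -216*(-3) = 648)
(-13*(-2) - 22)*V = (-13*(-2) - 22)*648 = (26 - 22)*648 = 4*648 = 2592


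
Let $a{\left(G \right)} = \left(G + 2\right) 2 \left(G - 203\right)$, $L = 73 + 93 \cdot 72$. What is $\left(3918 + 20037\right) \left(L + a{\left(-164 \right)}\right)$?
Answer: $3010592535$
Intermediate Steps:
$L = 6769$ ($L = 73 + 6696 = 6769$)
$a{\left(G \right)} = \left(-203 + G\right) \left(4 + 2 G\right)$ ($a{\left(G \right)} = \left(2 + G\right) 2 \left(-203 + G\right) = \left(4 + 2 G\right) \left(-203 + G\right) = \left(-203 + G\right) \left(4 + 2 G\right)$)
$\left(3918 + 20037\right) \left(L + a{\left(-164 \right)}\right) = \left(3918 + 20037\right) \left(6769 - \left(-65116 - 53792\right)\right) = 23955 \left(6769 + \left(-812 + 65928 + 2 \cdot 26896\right)\right) = 23955 \left(6769 + \left(-812 + 65928 + 53792\right)\right) = 23955 \left(6769 + 118908\right) = 23955 \cdot 125677 = 3010592535$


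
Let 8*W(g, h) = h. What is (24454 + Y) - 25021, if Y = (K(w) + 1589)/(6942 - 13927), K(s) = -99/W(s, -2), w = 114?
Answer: -792496/1397 ≈ -567.28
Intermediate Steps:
W(g, h) = h/8
K(s) = 396 (K(s) = -99/((1/8)*(-2)) = -99/(-1/4) = -99*(-4) = 396)
Y = -397/1397 (Y = (396 + 1589)/(6942 - 13927) = 1985/(-6985) = 1985*(-1/6985) = -397/1397 ≈ -0.28418)
(24454 + Y) - 25021 = (24454 - 397/1397) - 25021 = 34161841/1397 - 25021 = -792496/1397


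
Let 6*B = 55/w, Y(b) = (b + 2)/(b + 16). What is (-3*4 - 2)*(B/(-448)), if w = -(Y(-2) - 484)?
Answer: 5/8448 ≈ 0.00059186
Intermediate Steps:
Y(b) = (2 + b)/(16 + b)
w = 484 (w = -((2 - 2)/(16 - 2) - 484) = -(0/14 - 484) = -((1/14)*0 - 484) = -(0 - 484) = -1*(-484) = 484)
B = 5/264 (B = (55/484)/6 = (55*(1/484))/6 = (⅙)*(5/44) = 5/264 ≈ 0.018939)
(-3*4 - 2)*(B/(-448)) = (-3*4 - 2)*((5/264)/(-448)) = (-12 - 2)*((5/264)*(-1/448)) = -14*(-5/118272) = 5/8448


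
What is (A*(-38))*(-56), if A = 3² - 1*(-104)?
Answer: 240464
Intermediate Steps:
A = 113 (A = 9 + 104 = 113)
(A*(-38))*(-56) = (113*(-38))*(-56) = -4294*(-56) = 240464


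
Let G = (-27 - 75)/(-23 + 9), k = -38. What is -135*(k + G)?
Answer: 29025/7 ≈ 4146.4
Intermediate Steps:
G = 51/7 (G = -102/(-14) = -102*(-1/14) = 51/7 ≈ 7.2857)
-135*(k + G) = -135*(-38 + 51/7) = -135*(-215/7) = 29025/7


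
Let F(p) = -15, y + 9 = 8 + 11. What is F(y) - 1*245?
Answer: -260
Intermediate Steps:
y = 10 (y = -9 + (8 + 11) = -9 + 19 = 10)
F(y) - 1*245 = -15 - 1*245 = -15 - 245 = -260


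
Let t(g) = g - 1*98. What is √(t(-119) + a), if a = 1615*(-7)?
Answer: I*√11522 ≈ 107.34*I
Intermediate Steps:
t(g) = -98 + g (t(g) = g - 98 = -98 + g)
a = -11305
√(t(-119) + a) = √((-98 - 119) - 11305) = √(-217 - 11305) = √(-11522) = I*√11522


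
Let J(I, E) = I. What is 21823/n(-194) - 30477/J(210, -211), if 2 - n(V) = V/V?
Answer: 1517451/70 ≈ 21678.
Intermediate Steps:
n(V) = 1 (n(V) = 2 - V/V = 2 - 1*1 = 2 - 1 = 1)
21823/n(-194) - 30477/J(210, -211) = 21823/1 - 30477/210 = 21823*1 - 30477*1/210 = 21823 - 10159/70 = 1517451/70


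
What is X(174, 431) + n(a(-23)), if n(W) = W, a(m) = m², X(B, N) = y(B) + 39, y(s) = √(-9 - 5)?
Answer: 568 + I*√14 ≈ 568.0 + 3.7417*I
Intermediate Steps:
y(s) = I*√14 (y(s) = √(-14) = I*√14)
X(B, N) = 39 + I*√14 (X(B, N) = I*√14 + 39 = 39 + I*√14)
X(174, 431) + n(a(-23)) = (39 + I*√14) + (-23)² = (39 + I*√14) + 529 = 568 + I*√14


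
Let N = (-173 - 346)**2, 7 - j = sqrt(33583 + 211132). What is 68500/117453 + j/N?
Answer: 6150683557/10545752511 - sqrt(244715)/269361 ≈ 0.58140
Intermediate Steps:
j = 7 - sqrt(244715) (j = 7 - sqrt(33583 + 211132) = 7 - sqrt(244715) ≈ -487.69)
N = 269361 (N = (-519)**2 = 269361)
68500/117453 + j/N = 68500/117453 + (7 - sqrt(244715))/269361 = 68500*(1/117453) + (7 - sqrt(244715))*(1/269361) = 68500/117453 + (7/269361 - sqrt(244715)/269361) = 6150683557/10545752511 - sqrt(244715)/269361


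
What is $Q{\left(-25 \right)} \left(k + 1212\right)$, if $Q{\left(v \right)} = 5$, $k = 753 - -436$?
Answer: $12005$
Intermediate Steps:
$k = 1189$ ($k = 753 + 436 = 1189$)
$Q{\left(-25 \right)} \left(k + 1212\right) = 5 \left(1189 + 1212\right) = 5 \cdot 2401 = 12005$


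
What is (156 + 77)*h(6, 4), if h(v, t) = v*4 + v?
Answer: 6990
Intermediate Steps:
h(v, t) = 5*v (h(v, t) = 4*v + v = 5*v)
(156 + 77)*h(6, 4) = (156 + 77)*(5*6) = 233*30 = 6990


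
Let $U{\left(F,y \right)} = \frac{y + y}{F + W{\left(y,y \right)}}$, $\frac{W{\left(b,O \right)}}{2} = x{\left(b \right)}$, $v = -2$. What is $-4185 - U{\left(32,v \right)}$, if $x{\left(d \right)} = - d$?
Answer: $- \frac{37664}{9} \approx -4184.9$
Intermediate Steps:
$W{\left(b,O \right)} = - 2 b$ ($W{\left(b,O \right)} = 2 \left(- b\right) = - 2 b$)
$U{\left(F,y \right)} = \frac{2 y}{F - 2 y}$ ($U{\left(F,y \right)} = \frac{y + y}{F - 2 y} = \frac{2 y}{F - 2 y}$)
$-4185 - U{\left(32,v \right)} = -4185 - 2 \left(-2\right) \frac{1}{32 - -4} = -4185 - 2 \left(-2\right) \frac{1}{32 + 4} = -4185 - 2 \left(-2\right) \frac{1}{36} = -4185 - - \frac{1}{9} = -4185 + \frac{1}{9} = - \frac{37664}{9}$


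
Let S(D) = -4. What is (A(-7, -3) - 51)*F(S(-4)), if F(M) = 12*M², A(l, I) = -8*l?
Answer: 960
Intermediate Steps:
(A(-7, -3) - 51)*F(S(-4)) = (-8*(-7) - 51)*(12*(-4)²) = (56 - 51)*(12*16) = 5*192 = 960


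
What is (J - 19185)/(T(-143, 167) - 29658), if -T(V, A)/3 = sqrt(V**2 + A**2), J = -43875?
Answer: 103901860/48842329 - 10510*sqrt(48338)/48842329 ≈ 2.0800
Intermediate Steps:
T(V, A) = -3*sqrt(A**2 + V**2) (T(V, A) = -3*sqrt(V**2 + A**2) = -3*sqrt(A**2 + V**2))
(J - 19185)/(T(-143, 167) - 29658) = (-43875 - 19185)/(-3*sqrt(167**2 + (-143)**2) - 29658) = -63060/(-3*sqrt(27889 + 20449) - 29658) = -63060/(-3*sqrt(48338) - 29658) = -63060/(-29658 - 3*sqrt(48338))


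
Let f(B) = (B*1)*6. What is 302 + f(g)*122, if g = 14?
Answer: 10550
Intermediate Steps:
f(B) = 6*B (f(B) = B*6 = 6*B)
302 + f(g)*122 = 302 + (6*14)*122 = 302 + 84*122 = 302 + 10248 = 10550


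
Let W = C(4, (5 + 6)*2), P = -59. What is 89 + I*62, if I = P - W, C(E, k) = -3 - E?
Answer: -3135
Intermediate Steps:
W = -7 (W = -3 - 1*4 = -3 - 4 = -7)
I = -52 (I = -59 - 1*(-7) = -59 + 7 = -52)
89 + I*62 = 89 - 52*62 = 89 - 3224 = -3135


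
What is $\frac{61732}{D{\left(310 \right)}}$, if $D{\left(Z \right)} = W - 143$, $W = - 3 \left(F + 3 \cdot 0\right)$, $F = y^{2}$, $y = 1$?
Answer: $- \frac{30866}{73} \approx -422.82$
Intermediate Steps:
$F = 1$ ($F = 1^{2} = 1$)
$W = -3$ ($W = - 3 \left(1 + 3 \cdot 0\right) = - 3 \left(1 + 0\right) = \left(-3\right) 1 = -3$)
$D{\left(Z \right)} = -146$ ($D{\left(Z \right)} = -3 - 143 = -146$)
$\frac{61732}{D{\left(310 \right)}} = \frac{61732}{-146} = 61732 \left(- \frac{1}{146}\right) = - \frac{30866}{73}$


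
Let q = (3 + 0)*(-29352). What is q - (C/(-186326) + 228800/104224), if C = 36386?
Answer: -3817086493535/43347413 ≈ -88058.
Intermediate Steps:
q = -88056 (q = 3*(-29352) = -88056)
q - (C/(-186326) + 228800/104224) = -88056 - (36386/(-186326) + 228800/104224) = -88056 - (36386*(-1/186326) + 228800*(1/104224)) = -88056 - (-2599/13309 + 7150/3257) = -88056 - 1*86694407/43347413 = -88056 - 86694407/43347413 = -3817086493535/43347413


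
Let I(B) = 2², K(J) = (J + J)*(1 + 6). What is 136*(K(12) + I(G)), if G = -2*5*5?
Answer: 23392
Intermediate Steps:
G = -50 (G = -10*5 = -50)
K(J) = 14*J (K(J) = (2*J)*7 = 14*J)
I(B) = 4
136*(K(12) + I(G)) = 136*(14*12 + 4) = 136*(168 + 4) = 136*172 = 23392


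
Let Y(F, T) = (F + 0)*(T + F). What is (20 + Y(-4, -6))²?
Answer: 3600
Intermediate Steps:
Y(F, T) = F*(F + T)
(20 + Y(-4, -6))² = (20 - 4*(-4 - 6))² = (20 - 4*(-10))² = (20 + 40)² = 60² = 3600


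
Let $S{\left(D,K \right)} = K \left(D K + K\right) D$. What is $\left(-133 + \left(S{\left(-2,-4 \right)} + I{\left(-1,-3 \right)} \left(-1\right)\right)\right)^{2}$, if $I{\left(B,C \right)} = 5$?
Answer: $11236$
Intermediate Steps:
$S{\left(D,K \right)} = D K \left(K + D K\right)$ ($S{\left(D,K \right)} = K \left(K + D K\right) D = D K \left(K + D K\right)$)
$\left(-133 + \left(S{\left(-2,-4 \right)} + I{\left(-1,-3 \right)} \left(-1\right)\right)\right)^{2} = \left(-133 - \left(5 + 2 \left(-4\right)^{2} \left(1 - 2\right)\right)\right)^{2} = \left(-133 - \left(5 + 32 \left(-1\right)\right)\right)^{2} = \left(-133 + \left(32 - 5\right)\right)^{2} = \left(-133 + 27\right)^{2} = \left(-106\right)^{2} = 11236$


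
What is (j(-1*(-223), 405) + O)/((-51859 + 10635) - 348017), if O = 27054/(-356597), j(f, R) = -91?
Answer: 32477381/138802172877 ≈ 0.00023398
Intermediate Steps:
O = -27054/356597 (O = 27054*(-1/356597) = -27054/356597 ≈ -0.075867)
(j(-1*(-223), 405) + O)/((-51859 + 10635) - 348017) = (-91 - 27054/356597)/((-51859 + 10635) - 348017) = -32477381/(356597*(-41224 - 348017)) = -32477381/356597/(-389241) = -32477381/356597*(-1/389241) = 32477381/138802172877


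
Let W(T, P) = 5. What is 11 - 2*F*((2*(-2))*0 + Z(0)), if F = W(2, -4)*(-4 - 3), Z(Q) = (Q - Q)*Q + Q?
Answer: 11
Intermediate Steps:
Z(Q) = Q (Z(Q) = 0*Q + Q = 0 + Q = Q)
F = -35 (F = 5*(-4 - 3) = 5*(-7) = -35)
11 - 2*F*((2*(-2))*0 + Z(0)) = 11 - (-70)*((2*(-2))*0 + 0) = 11 - (-70)*(-4*0 + 0) = 11 - (-70)*(0 + 0) = 11 - (-70)*0 = 11 - 2*0 = 11 + 0 = 11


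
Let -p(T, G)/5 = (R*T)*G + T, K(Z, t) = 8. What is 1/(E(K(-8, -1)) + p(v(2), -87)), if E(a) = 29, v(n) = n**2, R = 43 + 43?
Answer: 1/149649 ≈ 6.6823e-6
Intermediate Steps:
R = 86
p(T, G) = -5*T - 430*G*T (p(T, G) = -5*((86*T)*G + T) = -5*(86*G*T + T) = -5*(T + 86*G*T) = -5*T - 430*G*T)
1/(E(K(-8, -1)) + p(v(2), -87)) = 1/(29 - 5*2**2*(1 + 86*(-87))) = 1/(29 - 5*4*(1 - 7482)) = 1/(29 - 5*4*(-7481)) = 1/(29 + 149620) = 1/149649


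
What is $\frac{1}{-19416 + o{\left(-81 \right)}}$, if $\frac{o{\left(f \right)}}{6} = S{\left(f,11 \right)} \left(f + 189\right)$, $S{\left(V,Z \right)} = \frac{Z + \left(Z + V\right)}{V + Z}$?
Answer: $- \frac{35}{660444} \approx -5.2995 \cdot 10^{-5}$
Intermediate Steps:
$S{\left(V,Z \right)} = \frac{V + 2 Z}{V + Z}$ ($S{\left(V,Z \right)} = \frac{Z + \left(V + Z\right)}{V + Z} = \frac{V + 2 Z}{V + Z}$)
$o{\left(f \right)} = \frac{6 \left(22 + f\right) \left(189 + f\right)}{11 + f}$ ($o{\left(f \right)} = 6 \frac{f + 2 \cdot 11}{f + 11} \left(f + 189\right) = 6 \frac{f + 22}{11 + f} \left(189 + f\right) = 6 \frac{22 + f}{11 + f} \left(189 + f\right) = 6 \frac{\left(22 + f\right) \left(189 + f\right)}{11 + f} = \frac{6 \left(22 + f\right) \left(189 + f\right)}{11 + f}$)
$\frac{1}{-19416 + o{\left(-81 \right)}} = \frac{1}{-19416 + \frac{6 \left(22 - 81\right) \left(189 - 81\right)}{11 - 81}} = \frac{1}{-19416 + 6 \frac{1}{-70} \left(-59\right) 108} = \frac{1}{-19416 + 6 \left(- \frac{1}{70}\right) \left(-59\right) 108} = \frac{1}{-19416 + \frac{19116}{35}} = \frac{1}{- \frac{660444}{35}} = - \frac{35}{660444}$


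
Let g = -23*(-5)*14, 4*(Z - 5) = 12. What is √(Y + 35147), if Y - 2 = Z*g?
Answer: √48029 ≈ 219.16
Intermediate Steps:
Z = 8 (Z = 5 + (¼)*12 = 5 + 3 = 8)
g = 1610 (g = 115*14 = 1610)
Y = 12882 (Y = 2 + 8*1610 = 2 + 12880 = 12882)
√(Y + 35147) = √(12882 + 35147) = √48029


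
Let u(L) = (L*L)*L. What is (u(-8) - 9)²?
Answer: 271441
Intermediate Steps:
u(L) = L³ (u(L) = L²*L = L³)
(u(-8) - 9)² = ((-8)³ - 9)² = (-512 - 9)² = (-521)² = 271441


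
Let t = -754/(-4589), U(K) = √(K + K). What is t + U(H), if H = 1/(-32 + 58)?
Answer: 58/353 + √13/13 ≈ 0.44166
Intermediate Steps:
H = 1/26 ≈ 0.038462
U(K) = √2*√K (U(K) = √(2*K) = √2*√K)
t = 58/353 (t = -754*(-1/4589) = 58/353 ≈ 0.16431)
t + U(H) = 58/353 + √2*√(1/26) = 58/353 + √2*(√26/26) = 58/353 + √13/13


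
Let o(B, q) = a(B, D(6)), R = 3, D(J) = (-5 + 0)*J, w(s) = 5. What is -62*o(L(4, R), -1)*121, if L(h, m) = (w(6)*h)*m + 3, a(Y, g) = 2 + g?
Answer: 210056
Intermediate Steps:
D(J) = -5*J
L(h, m) = 3 + 5*h*m (L(h, m) = (5*h)*m + 3 = 5*h*m + 3 = 3 + 5*h*m)
o(B, q) = -28 (o(B, q) = 2 - 5*6 = 2 - 30 = -28)
-62*o(L(4, R), -1)*121 = -62*(-28)*121 = 1736*121 = 210056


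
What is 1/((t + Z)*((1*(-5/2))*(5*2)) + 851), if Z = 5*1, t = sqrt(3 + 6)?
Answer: 1/651 ≈ 0.0015361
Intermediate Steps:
t = 3 (t = sqrt(9) = 3)
Z = 5
1/((t + Z)*((1*(-5/2))*(5*2)) + 851) = 1/((3 + 5)*((1*(-5/2))*(5*2)) + 851) = 1/(8*((1*(-5*1/2))*10) + 851) = 1/(8*((1*(-5/2))*10) + 851) = 1/(8*(-5/2*10) + 851) = 1/(8*(-25) + 851) = 1/(-200 + 851) = 1/651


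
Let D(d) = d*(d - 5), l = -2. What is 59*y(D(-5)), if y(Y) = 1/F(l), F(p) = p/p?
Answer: 59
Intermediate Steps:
F(p) = 1
D(d) = d*(-5 + d)
y(Y) = 1 (y(Y) = 1/1 = 1)
59*y(D(-5)) = 59*1 = 59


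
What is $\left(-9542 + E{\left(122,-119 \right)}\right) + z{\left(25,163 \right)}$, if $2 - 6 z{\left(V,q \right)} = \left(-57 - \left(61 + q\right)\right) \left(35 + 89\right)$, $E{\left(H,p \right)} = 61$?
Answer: $- \frac{11020}{3} \approx -3673.3$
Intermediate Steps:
$z{\left(V,q \right)} = 2439 + \frac{62 q}{3}$ ($z{\left(V,q \right)} = \frac{1}{3} - \frac{\left(-57 - \left(61 + q\right)\right) \left(35 + 89\right)}{6} = \frac{1}{3} - \frac{\left(-118 - q\right) 124}{6} = \frac{1}{3} - \frac{-14632 - 124 q}{6} = \frac{1}{3} + \left(\frac{7316}{3} + \frac{62 q}{3}\right) = 2439 + \frac{62 q}{3}$)
$\left(-9542 + E{\left(122,-119 \right)}\right) + z{\left(25,163 \right)} = \left(-9542 + 61\right) + \left(2439 + \frac{62}{3} \cdot 163\right) = -9481 + \left(2439 + \frac{10106}{3}\right) = -9481 + \frac{17423}{3} = - \frac{11020}{3}$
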